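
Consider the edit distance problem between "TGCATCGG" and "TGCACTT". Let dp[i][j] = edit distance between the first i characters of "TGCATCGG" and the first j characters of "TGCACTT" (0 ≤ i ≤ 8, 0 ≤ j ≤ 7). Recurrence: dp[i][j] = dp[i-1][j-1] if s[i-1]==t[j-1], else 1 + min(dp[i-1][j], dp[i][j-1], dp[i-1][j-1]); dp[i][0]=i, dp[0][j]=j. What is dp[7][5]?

   ''  T  G  C  A  C  T  T
''  0  1  2  3  4  5  6  7
 T  1  0  1  2  3  4  5  6
 G  2  1  0  1  2  3  4  5
 C  3  2  1  0  1  2  3  4
 A  4  3  2  1  0  1  2  3
 T  5  4  3  2  1  1  1  2
 C  6  5  4  3  2  1  2  2
 G  7  6  5  4  3  2  2  3
 G  8  7  6  5  4  3  3  3

2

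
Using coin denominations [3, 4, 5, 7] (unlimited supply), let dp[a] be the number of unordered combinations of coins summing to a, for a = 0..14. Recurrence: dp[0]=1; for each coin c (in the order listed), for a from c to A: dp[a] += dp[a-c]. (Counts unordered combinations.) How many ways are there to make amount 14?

5

after  coin     0     1     2     3     4     5     6     7     8     9    10    11    12    13    14
          3     1     0     0     1     0     0     1     0     0     1     0     0     1     0     0
          4     1     0     0     1     1     0     1     1     1     1     1     1     2     1     1
          5     1     0     0     1     1     1     1     1     2     2     2     2     3     3     3
          7     1     0     0     1     1     1     1     2     2     2     3     3     4     4     5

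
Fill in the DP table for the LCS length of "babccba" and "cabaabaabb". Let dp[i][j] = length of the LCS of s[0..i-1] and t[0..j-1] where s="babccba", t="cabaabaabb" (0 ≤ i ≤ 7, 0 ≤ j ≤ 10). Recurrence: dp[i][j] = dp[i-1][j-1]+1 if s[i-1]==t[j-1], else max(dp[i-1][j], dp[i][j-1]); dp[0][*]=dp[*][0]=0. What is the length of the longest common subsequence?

4

   ''  c  a  b  a  a  b  a  a  b  b
''  0  0  0  0  0  0  0  0  0  0  0
 b  0  0  0  1  1  1  1  1  1  1  1
 a  0  0  1  1  2  2  2  2  2  2  2
 b  0  0  1  2  2  2  3  3  3  3  3
 c  0  1  1  2  2  2  3  3  3  3  3
 c  0  1  1  2  2  2  3  3  3  3  3
 b  0  1  1  2  2  2  3  3  3  4  4
 a  0  1  2  2  3  3  3  4  4  4  4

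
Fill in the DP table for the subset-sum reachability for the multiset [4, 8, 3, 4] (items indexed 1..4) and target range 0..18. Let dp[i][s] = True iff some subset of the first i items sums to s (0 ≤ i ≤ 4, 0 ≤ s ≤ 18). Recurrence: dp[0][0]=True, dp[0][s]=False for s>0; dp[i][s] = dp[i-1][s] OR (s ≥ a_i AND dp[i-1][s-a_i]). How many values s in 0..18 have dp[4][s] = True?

i\s   0   1   2   3   4   5   6   7   8   9  10  11  12  13  14  15  16  17  18
  0   T   F   F   F   F   F   F   F   F   F   F   F   F   F   F   F   F   F   F
  1   T   F   F   F   T   F   F   F   F   F   F   F   F   F   F   F   F   F   F
  2   T   F   F   F   T   F   F   F   T   F   F   F   T   F   F   F   F   F   F
  3   T   F   F   T   T   F   F   T   T   F   F   T   T   F   F   T   F   F   F
  4   T   F   F   T   T   F   F   T   T   F   F   T   T   F   F   T   T   F   F

9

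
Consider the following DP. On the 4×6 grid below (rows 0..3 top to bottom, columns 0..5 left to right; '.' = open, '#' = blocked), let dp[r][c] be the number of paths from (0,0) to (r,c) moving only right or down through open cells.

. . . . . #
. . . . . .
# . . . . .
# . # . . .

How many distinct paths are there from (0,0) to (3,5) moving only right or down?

r\c   0   1   2   3   4   5
  0   1   1   1   1   1   0
  1   1   2   3   4   5   5
  2   0   2   5   9  14  19
  3   0   2   0   9  23  42

42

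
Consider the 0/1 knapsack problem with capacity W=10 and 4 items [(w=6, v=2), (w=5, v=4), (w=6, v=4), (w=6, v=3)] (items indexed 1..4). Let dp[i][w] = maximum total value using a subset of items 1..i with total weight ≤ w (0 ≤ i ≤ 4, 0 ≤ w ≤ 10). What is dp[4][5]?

i\w   0   1   2   3   4   5   6   7   8   9  10
  0   0   0   0   0   0   0   0   0   0   0   0
  1   0   0   0   0   0   0   2   2   2   2   2
  2   0   0   0   0   0   4   4   4   4   4   4
  3   0   0   0   0   0   4   4   4   4   4   4
  4   0   0   0   0   0   4   4   4   4   4   4

4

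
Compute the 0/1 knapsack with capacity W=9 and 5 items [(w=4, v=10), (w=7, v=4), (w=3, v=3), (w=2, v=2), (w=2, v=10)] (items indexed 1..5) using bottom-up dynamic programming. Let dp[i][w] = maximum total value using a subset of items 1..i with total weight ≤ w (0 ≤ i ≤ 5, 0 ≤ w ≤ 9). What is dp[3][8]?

13

i\w   0   1   2   3   4   5   6   7   8   9
  0   0   0   0   0   0   0   0   0   0   0
  1   0   0   0   0  10  10  10  10  10  10
  2   0   0   0   0  10  10  10  10  10  10
  3   0   0   0   3  10  10  10  13  13  13
  4   0   0   2   3  10  10  12  13  13  15
  5   0   0  10  10  12  13  20  20  22  23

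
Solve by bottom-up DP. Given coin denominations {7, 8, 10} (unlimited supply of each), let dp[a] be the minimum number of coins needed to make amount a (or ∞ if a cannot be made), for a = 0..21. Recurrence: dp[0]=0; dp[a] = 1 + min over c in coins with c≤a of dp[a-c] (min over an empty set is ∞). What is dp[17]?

2

 a  0  1  2  3  4  5  6  7  8  9 10 11 12 13 14 15 16 17 18 19 20 21
dp  0  -  -  -  -  -  -  1  1  -  1  -  -  -  2  2  2  2  2  -  2  3
(- denotes ∞ / unreachable)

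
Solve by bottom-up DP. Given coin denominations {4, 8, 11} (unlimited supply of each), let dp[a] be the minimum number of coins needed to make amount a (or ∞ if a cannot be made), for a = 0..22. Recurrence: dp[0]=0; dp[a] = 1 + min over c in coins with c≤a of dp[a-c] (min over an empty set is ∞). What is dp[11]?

 a  0  1  2  3  4  5  6  7  8  9 10 11 12 13 14 15 16 17 18 19 20 21 22
dp  0  -  -  -  1  -  -  -  1  -  -  1  2  -  -  2  2  -  -  2  3  -  2
(- denotes ∞ / unreachable)

1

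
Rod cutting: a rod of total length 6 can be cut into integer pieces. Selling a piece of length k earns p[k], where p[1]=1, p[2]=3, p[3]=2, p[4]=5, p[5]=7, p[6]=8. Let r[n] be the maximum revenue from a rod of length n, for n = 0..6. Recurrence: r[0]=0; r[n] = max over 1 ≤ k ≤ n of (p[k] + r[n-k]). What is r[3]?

4

   n    0    1    2    3    4    5    6
r[n]    0    1    3    4    6    7    9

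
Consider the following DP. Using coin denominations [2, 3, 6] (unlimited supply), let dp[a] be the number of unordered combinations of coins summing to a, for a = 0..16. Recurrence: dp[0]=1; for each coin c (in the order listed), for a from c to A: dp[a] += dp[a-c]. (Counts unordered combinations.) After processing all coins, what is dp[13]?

after  coin     0     1     2     3     4     5     6     7     8     9    10    11    12    13    14    15    16
          2     1     0     1     0     1     0     1     0     1     0     1     0     1     0     1     0     1
          3     1     0     1     1     1     1     2     1     2     2     2     2     3     2     3     3     3
          6     1     0     1     1     1     1     3     1     3     3     3     3     6     3     6     6     6

3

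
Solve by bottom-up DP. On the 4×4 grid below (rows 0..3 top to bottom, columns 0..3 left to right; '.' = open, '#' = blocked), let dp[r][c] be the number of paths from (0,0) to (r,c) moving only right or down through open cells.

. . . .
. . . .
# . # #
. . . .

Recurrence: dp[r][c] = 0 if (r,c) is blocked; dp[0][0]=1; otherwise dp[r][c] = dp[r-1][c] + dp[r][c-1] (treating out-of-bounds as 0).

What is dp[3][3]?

2

r\c   0   1   2   3
  0   1   1   1   1
  1   1   2   3   4
  2   0   2   0   0
  3   0   2   2   2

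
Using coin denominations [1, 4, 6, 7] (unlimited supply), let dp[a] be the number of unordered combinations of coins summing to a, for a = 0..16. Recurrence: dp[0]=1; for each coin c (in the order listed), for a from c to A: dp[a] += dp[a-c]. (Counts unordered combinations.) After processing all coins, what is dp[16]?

15

after  coin     0     1     2     3     4     5     6     7     8     9    10    11    12    13    14    15    16
          1     1     1     1     1     1     1     1     1     1     1     1     1     1     1     1     1     1
          4     1     1     1     1     2     2     2     2     3     3     3     3     4     4     4     4     5
          6     1     1     1     1     2     2     3     3     4     4     5     5     7     7     8     8    10
          7     1     1     1     1     2     2     3     4     5     5     6     7     9    10    12    13    15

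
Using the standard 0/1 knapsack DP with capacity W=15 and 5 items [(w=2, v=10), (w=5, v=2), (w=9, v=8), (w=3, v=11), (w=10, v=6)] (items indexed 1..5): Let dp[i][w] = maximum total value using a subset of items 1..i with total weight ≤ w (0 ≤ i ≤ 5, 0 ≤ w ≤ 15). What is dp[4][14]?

29

i\w   0   1   2   3   4   5   6   7   8   9  10  11  12  13  14  15
  0   0   0   0   0   0   0   0   0   0   0   0   0   0   0   0   0
  1   0   0  10  10  10  10  10  10  10  10  10  10  10  10  10  10
  2   0   0  10  10  10  10  10  12  12  12  12  12  12  12  12  12
  3   0   0  10  10  10  10  10  12  12  12  12  18  18  18  18  18
  4   0   0  10  11  11  21  21  21  21  21  23  23  23  23  29  29
  5   0   0  10  11  11  21  21  21  21  21  23  23  23  23  29  29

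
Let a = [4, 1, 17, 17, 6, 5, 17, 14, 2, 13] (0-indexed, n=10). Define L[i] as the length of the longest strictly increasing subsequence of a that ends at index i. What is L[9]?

3

   i    0    1    2    3    4    5    6    7    8    9
a[i]    4    1   17   17    6    5   17   14    2   13
L[i]    1    1    2    2    2    2    3    3    2    3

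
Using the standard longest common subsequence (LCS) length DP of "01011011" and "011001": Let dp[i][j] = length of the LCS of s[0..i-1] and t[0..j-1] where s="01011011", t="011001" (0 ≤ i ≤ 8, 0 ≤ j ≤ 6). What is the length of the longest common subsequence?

   ''  0  1  1  0  0  1
''  0  0  0  0  0  0  0
 0  0  1  1  1  1  1  1
 1  0  1  2  2  2  2  2
 0  0  1  2  2  3  3  3
 1  0  1  2  3  3  3  4
 1  0  1  2  3  3  3  4
 0  0  1  2  3  4  4  4
 1  0  1  2  3  4  4  5
 1  0  1  2  3  4  4  5

5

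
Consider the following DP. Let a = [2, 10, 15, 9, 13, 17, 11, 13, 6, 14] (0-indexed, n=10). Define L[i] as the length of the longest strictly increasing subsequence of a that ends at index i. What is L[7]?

   i    0    1    2    3    4    5    6    7    8    9
a[i]    2   10   15    9   13   17   11   13    6   14
L[i]    1    2    3    2    3    4    3    4    2    5

4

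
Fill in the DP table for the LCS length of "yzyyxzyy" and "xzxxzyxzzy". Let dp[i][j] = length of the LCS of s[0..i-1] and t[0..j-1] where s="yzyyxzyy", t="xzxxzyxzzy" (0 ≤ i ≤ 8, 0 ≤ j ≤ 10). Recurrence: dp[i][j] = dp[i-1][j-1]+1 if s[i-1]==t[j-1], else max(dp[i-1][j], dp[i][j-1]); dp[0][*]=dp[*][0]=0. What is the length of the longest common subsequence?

   ''  x  z  x  x  z  y  x  z  z  y
''  0  0  0  0  0  0  0  0  0  0  0
 y  0  0  0  0  0  0  1  1  1  1  1
 z  0  0  1  1  1  1  1  1  2  2  2
 y  0  0  1  1  1  1  2  2  2  2  3
 y  0  0  1  1  1  1  2  2  2  2  3
 x  0  1  1  2  2  2  2  3  3  3  3
 z  0  1  2  2  2  3  3  3  4  4  4
 y  0  1  2  2  2  3  4  4  4  4  5
 y  0  1  2  2  2  3  4  4  4  4  5

5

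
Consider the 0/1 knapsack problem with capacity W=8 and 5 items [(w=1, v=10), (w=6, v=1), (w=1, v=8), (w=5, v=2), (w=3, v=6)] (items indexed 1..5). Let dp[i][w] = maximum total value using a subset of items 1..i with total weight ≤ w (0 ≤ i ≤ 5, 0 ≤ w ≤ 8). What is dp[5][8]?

24

i\w   0   1   2   3   4   5   6   7   8
  0   0   0   0   0   0   0   0   0   0
  1   0  10  10  10  10  10  10  10  10
  2   0  10  10  10  10  10  10  11  11
  3   0  10  18  18  18  18  18  18  19
  4   0  10  18  18  18  18  18  20  20
  5   0  10  18  18  18  24  24  24  24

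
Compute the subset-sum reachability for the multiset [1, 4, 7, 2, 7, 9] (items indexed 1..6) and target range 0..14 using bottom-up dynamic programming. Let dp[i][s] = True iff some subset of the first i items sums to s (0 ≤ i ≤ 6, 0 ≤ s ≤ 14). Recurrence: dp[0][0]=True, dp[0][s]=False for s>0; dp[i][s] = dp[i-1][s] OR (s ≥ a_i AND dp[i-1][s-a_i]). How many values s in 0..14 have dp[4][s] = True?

i\s   0   1   2   3   4   5   6   7   8   9  10  11  12  13  14
  0   T   F   F   F   F   F   F   F   F   F   F   F   F   F   F
  1   T   T   F   F   F   F   F   F   F   F   F   F   F   F   F
  2   T   T   F   F   T   T   F   F   F   F   F   F   F   F   F
  3   T   T   F   F   T   T   F   T   T   F   F   T   T   F   F
  4   T   T   T   T   T   T   T   T   T   T   T   T   T   T   T
  5   T   T   T   T   T   T   T   T   T   T   T   T   T   T   T
  6   T   T   T   T   T   T   T   T   T   T   T   T   T   T   T

15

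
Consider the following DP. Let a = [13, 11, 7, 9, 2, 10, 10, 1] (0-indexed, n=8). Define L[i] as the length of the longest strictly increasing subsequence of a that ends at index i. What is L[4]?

   i    0    1    2    3    4    5    6    7
a[i]   13   11    7    9    2   10   10    1
L[i]    1    1    1    2    1    3    3    1

1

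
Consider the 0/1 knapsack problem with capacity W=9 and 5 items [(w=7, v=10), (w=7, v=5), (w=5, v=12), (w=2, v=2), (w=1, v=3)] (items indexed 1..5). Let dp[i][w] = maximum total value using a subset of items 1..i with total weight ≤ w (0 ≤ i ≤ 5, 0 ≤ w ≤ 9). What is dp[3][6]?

i\w   0   1   2   3   4   5   6   7   8   9
  0   0   0   0   0   0   0   0   0   0   0
  1   0   0   0   0   0   0   0  10  10  10
  2   0   0   0   0   0   0   0  10  10  10
  3   0   0   0   0   0  12  12  12  12  12
  4   0   0   2   2   2  12  12  14  14  14
  5   0   3   3   5   5  12  15  15  17  17

12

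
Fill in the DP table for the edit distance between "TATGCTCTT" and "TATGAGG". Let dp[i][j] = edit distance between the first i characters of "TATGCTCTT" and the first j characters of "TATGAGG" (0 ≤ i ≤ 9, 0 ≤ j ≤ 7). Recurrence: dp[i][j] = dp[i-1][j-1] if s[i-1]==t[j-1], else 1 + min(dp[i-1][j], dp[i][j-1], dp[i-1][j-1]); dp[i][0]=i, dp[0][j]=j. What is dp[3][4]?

1

   ''  T  A  T  G  A  G  G
''  0  1  2  3  4  5  6  7
 T  1  0  1  2  3  4  5  6
 A  2  1  0  1  2  3  4  5
 T  3  2  1  0  1  2  3  4
 G  4  3  2  1  0  1  2  3
 C  5  4  3  2  1  1  2  3
 T  6  5  4  3  2  2  2  3
 C  7  6  5  4  3  3  3  3
 T  8  7  6  5  4  4  4  4
 T  9  8  7  6  5  5  5  5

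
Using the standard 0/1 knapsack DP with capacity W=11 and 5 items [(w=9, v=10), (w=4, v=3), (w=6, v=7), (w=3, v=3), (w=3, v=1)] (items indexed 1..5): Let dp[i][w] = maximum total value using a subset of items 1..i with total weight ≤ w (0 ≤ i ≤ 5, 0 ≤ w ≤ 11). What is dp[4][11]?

10

i\w   0   1   2   3   4   5   6   7   8   9  10  11
  0   0   0   0   0   0   0   0   0   0   0   0   0
  1   0   0   0   0   0   0   0   0   0  10  10  10
  2   0   0   0   0   3   3   3   3   3  10  10  10
  3   0   0   0   0   3   3   7   7   7  10  10  10
  4   0   0   0   3   3   3   7   7   7  10  10  10
  5   0   0   0   3   3   3   7   7   7  10  10  10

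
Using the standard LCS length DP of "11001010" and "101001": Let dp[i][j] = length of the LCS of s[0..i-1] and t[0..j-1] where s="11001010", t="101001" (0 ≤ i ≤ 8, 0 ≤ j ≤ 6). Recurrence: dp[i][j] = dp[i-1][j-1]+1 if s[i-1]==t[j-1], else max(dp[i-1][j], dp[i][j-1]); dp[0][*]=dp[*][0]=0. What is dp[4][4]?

   ''  1  0  1  0  0  1
''  0  0  0  0  0  0  0
 1  0  1  1  1  1  1  1
 1  0  1  1  2  2  2  2
 0  0  1  2  2  3  3  3
 0  0  1  2  2  3  4  4
 1  0  1  2  3  3  4  5
 0  0  1  2  3  4  4  5
 1  0  1  2  3  4  4  5
 0  0  1  2  3  4  5  5

3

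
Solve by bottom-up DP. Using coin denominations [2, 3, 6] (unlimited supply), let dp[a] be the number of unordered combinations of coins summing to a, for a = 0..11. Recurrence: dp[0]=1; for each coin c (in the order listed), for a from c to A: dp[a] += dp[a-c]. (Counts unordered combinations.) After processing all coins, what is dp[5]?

after  coin     0     1     2     3     4     5     6     7     8     9    10    11
          2     1     0     1     0     1     0     1     0     1     0     1     0
          3     1     0     1     1     1     1     2     1     2     2     2     2
          6     1     0     1     1     1     1     3     1     3     3     3     3

1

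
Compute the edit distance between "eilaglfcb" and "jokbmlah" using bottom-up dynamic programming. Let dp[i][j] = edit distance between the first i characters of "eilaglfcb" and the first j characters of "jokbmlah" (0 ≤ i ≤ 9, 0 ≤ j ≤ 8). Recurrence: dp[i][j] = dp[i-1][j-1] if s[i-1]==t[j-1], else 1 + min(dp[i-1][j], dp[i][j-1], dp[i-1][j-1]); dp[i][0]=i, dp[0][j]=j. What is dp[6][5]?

6

   ''  j  o  k  b  m  l  a  h
''  0  1  2  3  4  5  6  7  8
 e  1  1  2  3  4  5  6  7  8
 i  2  2  2  3  4  5  6  7  8
 l  3  3  3  3  4  5  5  6  7
 a  4  4  4  4  4  5  6  5  6
 g  5  5  5  5  5  5  6  6  6
 l  6  6  6  6  6  6  5  6  7
 f  7  7  7  7  7  7  6  6  7
 c  8  8  8  8  8  8  7  7  7
 b  9  9  9  9  8  9  8  8  8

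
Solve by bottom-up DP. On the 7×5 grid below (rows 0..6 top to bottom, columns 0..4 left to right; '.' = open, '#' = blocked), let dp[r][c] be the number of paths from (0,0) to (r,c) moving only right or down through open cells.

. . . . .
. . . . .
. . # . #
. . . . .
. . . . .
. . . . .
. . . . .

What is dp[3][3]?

8

r\c   0   1   2   3   4
  0   1   1   1   1   1
  1   1   2   3   4   5
  2   1   3   0   4   0
  3   1   4   4   8   8
  4   1   5   9  17  25
  5   1   6  15  32  57
  6   1   7  22  54 111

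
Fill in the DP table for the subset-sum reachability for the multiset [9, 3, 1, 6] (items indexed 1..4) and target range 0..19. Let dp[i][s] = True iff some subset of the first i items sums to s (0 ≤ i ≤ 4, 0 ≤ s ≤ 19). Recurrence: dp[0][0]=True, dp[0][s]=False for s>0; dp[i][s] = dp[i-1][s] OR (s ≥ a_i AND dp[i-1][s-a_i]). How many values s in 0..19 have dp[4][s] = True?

14

i\s   0   1   2   3   4   5   6   7   8   9  10  11  12  13  14  15  16  17  18  19
  0   T   F   F   F   F   F   F   F   F   F   F   F   F   F   F   F   F   F   F   F
  1   T   F   F   F   F   F   F   F   F   T   F   F   F   F   F   F   F   F   F   F
  2   T   F   F   T   F   F   F   F   F   T   F   F   T   F   F   F   F   F   F   F
  3   T   T   F   T   T   F   F   F   F   T   T   F   T   T   F   F   F   F   F   F
  4   T   T   F   T   T   F   T   T   F   T   T   F   T   T   F   T   T   F   T   T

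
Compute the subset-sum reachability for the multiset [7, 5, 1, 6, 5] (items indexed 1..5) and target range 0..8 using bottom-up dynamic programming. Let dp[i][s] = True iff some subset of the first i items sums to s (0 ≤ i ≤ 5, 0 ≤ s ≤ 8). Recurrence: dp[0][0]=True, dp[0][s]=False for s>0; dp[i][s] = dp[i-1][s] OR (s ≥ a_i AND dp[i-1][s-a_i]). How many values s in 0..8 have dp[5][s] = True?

i\s   0   1   2   3   4   5   6   7   8
  0   T   F   F   F   F   F   F   F   F
  1   T   F   F   F   F   F   F   T   F
  2   T   F   F   F   F   T   F   T   F
  3   T   T   F   F   F   T   T   T   T
  4   T   T   F   F   F   T   T   T   T
  5   T   T   F   F   F   T   T   T   T

6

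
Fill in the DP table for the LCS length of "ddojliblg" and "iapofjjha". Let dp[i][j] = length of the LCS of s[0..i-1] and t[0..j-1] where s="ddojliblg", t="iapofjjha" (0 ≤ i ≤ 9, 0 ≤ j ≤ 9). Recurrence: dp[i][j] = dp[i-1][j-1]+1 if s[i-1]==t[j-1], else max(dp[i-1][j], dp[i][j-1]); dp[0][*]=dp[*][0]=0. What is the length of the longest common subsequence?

2

   ''  i  a  p  o  f  j  j  h  a
''  0  0  0  0  0  0  0  0  0  0
 d  0  0  0  0  0  0  0  0  0  0
 d  0  0  0  0  0  0  0  0  0  0
 o  0  0  0  0  1  1  1  1  1  1
 j  0  0  0  0  1  1  2  2  2  2
 l  0  0  0  0  1  1  2  2  2  2
 i  0  1  1  1  1  1  2  2  2  2
 b  0  1  1  1  1  1  2  2  2  2
 l  0  1  1  1  1  1  2  2  2  2
 g  0  1  1  1  1  1  2  2  2  2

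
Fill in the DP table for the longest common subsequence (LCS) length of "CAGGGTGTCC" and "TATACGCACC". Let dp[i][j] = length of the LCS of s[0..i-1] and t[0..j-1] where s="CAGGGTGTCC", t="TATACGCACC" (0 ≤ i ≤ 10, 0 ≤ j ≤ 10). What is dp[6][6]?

   ''  T  A  T  A  C  G  C  A  C  C
''  0  0  0  0  0  0  0  0  0  0  0
 C  0  0  0  0  0  1  1  1  1  1  1
 A  0  0  1  1  1  1  1  1  2  2  2
 G  0  0  1  1  1  1  2  2  2  2  2
 G  0  0  1  1  1  1  2  2  2  2  2
 G  0  0  1  1  1  1  2  2  2  2  2
 T  0  1  1  2  2  2  2  2  2  2  2
 G  0  1  1  2  2  2  3  3  3  3  3
 T  0  1  1  2  2  2  3  3  3  3  3
 C  0  1  1  2  2  3  3  4  4  4  4
 C  0  1  1  2  2  3  3  4  4  5  5

2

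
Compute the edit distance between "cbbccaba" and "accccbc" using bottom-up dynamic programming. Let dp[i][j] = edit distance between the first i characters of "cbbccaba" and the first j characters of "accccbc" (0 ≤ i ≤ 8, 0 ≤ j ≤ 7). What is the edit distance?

5

   ''  a  c  c  c  c  b  c
''  0  1  2  3  4  5  6  7
 c  1  1  1  2  3  4  5  6
 b  2  2  2  2  3  4  4  5
 b  3  3  3  3  3  4  4  5
 c  4  4  3  3  3  3  4  4
 c  5  5  4  3  3  3  4  4
 a  6  5  5  4  4  4  4  5
 b  7  6  6  5  5  5  4  5
 a  8  7  7  6  6  6  5  5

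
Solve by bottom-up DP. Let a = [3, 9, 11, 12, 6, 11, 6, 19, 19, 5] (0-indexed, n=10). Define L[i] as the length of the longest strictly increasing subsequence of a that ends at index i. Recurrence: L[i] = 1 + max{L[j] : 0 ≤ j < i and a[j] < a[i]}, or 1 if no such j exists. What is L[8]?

   i    0    1    2    3    4    5    6    7    8    9
a[i]    3    9   11   12    6   11    6   19   19    5
L[i]    1    2    3    4    2    3    2    5    5    2

5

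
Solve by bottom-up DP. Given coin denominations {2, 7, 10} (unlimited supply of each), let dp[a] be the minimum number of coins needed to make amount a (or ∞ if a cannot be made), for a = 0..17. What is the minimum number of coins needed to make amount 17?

 a  0  1  2  3  4  5  6  7  8  9 10 11 12 13 14 15 16 17
dp  0  -  1  -  2  -  3  1  4  2  1  3  2  4  2  5  3  2
(- denotes ∞ / unreachable)

2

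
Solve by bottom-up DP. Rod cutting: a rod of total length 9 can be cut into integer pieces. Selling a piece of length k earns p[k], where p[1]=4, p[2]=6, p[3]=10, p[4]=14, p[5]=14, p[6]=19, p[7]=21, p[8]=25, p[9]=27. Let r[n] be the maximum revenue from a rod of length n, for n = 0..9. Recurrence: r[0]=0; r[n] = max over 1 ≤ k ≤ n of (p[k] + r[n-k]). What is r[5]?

20

   n    0    1    2    3    4    5    6    7    8    9
r[n]    0    4    8   12   16   20   24   28   32   36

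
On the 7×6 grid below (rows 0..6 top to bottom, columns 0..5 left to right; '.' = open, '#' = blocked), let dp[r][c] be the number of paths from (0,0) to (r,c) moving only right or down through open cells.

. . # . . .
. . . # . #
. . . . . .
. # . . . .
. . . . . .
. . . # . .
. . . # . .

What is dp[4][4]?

31

r\c   0   1   2   3   4   5
  0   1   1   0   0   0   0
  1   1   2   2   0   0   0
  2   1   3   5   5   5   5
  3   1   0   5  10  15  20
  4   1   1   6  16  31  51
  5   1   2   8   0  31  82
  6   1   3  11   0  31 113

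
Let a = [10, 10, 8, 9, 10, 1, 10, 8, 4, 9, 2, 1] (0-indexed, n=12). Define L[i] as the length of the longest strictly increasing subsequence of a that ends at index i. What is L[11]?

   i    0    1    2    3    4    5    6    7    8    9   10   11
a[i]   10   10    8    9   10    1   10    8    4    9    2    1
L[i]    1    1    1    2    3    1    3    2    2    3    2    1

1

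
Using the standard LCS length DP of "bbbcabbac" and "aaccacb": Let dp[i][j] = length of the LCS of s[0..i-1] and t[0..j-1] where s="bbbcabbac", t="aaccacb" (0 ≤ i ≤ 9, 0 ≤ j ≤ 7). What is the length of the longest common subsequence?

   ''  a  a  c  c  a  c  b
''  0  0  0  0  0  0  0  0
 b  0  0  0  0  0  0  0  1
 b  0  0  0  0  0  0  0  1
 b  0  0  0  0  0  0  0  1
 c  0  0  0  1  1  1  1  1
 a  0  1  1  1  1  2  2  2
 b  0  1  1  1  1  2  2  3
 b  0  1  1  1  1  2  2  3
 a  0  1  2  2  2  2  2  3
 c  0  1  2  3  3  3  3  3

3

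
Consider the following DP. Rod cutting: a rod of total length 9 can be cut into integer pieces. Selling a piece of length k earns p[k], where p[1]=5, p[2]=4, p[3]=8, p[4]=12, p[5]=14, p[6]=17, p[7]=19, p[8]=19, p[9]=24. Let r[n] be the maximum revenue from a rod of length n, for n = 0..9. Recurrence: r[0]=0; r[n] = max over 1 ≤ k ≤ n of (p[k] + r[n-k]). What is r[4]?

   n    0    1    2    3    4    5    6    7    8    9
r[n]    0    5   10   15   20   25   30   35   40   45

20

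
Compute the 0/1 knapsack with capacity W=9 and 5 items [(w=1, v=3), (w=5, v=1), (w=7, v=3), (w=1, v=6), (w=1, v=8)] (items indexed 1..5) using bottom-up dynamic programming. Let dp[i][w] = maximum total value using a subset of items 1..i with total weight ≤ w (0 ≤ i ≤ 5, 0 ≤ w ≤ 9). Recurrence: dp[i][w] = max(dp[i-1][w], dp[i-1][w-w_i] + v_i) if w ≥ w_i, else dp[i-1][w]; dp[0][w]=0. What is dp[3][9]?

i\w   0   1   2   3   4   5   6   7   8   9
  0   0   0   0   0   0   0   0   0   0   0
  1   0   3   3   3   3   3   3   3   3   3
  2   0   3   3   3   3   3   4   4   4   4
  3   0   3   3   3   3   3   4   4   6   6
  4   0   6   9   9   9   9   9  10  10  12
  5   0   8  14  17  17  17  17  17  18  18

6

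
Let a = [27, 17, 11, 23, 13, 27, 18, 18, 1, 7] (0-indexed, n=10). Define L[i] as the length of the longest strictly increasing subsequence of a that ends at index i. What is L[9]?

2

   i    0    1    2    3    4    5    6    7    8    9
a[i]   27   17   11   23   13   27   18   18    1    7
L[i]    1    1    1    2    2    3    3    3    1    2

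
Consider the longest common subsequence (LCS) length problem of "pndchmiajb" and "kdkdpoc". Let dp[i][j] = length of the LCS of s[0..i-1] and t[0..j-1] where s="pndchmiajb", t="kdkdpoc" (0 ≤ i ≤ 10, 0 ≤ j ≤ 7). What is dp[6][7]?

   ''  k  d  k  d  p  o  c
''  0  0  0  0  0  0  0  0
 p  0  0  0  0  0  1  1  1
 n  0  0  0  0  0  1  1  1
 d  0  0  1  1  1  1  1  1
 c  0  0  1  1  1  1  1  2
 h  0  0  1  1  1  1  1  2
 m  0  0  1  1  1  1  1  2
 i  0  0  1  1  1  1  1  2
 a  0  0  1  1  1  1  1  2
 j  0  0  1  1  1  1  1  2
 b  0  0  1  1  1  1  1  2

2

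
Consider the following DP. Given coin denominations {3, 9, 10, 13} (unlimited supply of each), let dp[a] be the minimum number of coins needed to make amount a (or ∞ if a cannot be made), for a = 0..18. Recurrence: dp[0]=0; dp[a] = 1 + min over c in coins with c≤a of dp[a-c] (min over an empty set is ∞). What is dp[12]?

 a  0  1  2  3  4  5  6  7  8  9 10 11 12 13 14 15 16 17 18
dp  0  -  -  1  -  -  2  -  -  1  1  -  2  1  -  3  2  -  2
(- denotes ∞ / unreachable)

2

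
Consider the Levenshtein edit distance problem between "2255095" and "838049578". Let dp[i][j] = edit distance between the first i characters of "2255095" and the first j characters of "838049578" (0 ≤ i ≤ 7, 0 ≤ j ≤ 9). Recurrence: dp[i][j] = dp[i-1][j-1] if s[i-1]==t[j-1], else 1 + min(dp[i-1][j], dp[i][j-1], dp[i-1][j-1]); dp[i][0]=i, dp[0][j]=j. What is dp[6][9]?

8

   ''  8  3  8  0  4  9  5  7  8
''  0  1  2  3  4  5  6  7  8  9
 2  1  1  2  3  4  5  6  7  8  9
 2  2  2  2  3  4  5  6  7  8  9
 5  3  3  3  3  4  5  6  6  7  8
 5  4  4  4  4  4  5  6  6  7  8
 0  5  5  5  5  4  5  6  7  7  8
 9  6  6  6  6  5  5  5  6  7  8
 5  7  7  7  7  6  6  6  5  6  7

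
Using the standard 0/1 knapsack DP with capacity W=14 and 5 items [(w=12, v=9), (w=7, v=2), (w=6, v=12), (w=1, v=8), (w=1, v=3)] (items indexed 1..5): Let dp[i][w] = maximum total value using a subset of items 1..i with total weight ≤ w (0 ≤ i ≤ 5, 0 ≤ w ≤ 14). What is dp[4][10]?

20

i\w   0   1   2   3   4   5   6   7   8   9  10  11  12  13  14
  0   0   0   0   0   0   0   0   0   0   0   0   0   0   0   0
  1   0   0   0   0   0   0   0   0   0   0   0   0   9   9   9
  2   0   0   0   0   0   0   0   2   2   2   2   2   9   9   9
  3   0   0   0   0   0   0  12  12  12  12  12  12  12  14  14
  4   0   8   8   8   8   8  12  20  20  20  20  20  20  20  22
  5   0   8  11  11  11  11  12  20  23  23  23  23  23  23  23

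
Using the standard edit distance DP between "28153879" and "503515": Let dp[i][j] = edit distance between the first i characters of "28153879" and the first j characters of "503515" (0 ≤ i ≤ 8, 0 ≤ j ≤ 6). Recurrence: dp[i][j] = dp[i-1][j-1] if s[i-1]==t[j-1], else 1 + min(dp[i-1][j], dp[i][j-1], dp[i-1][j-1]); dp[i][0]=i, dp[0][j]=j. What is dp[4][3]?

4

   ''  5  0  3  5  1  5
''  0  1  2  3  4  5  6
 2  1  1  2  3  4  5  6
 8  2  2  2  3  4  5  6
 1  3  3  3  3  4  4  5
 5  4  3  4  4  3  4  4
 3  5  4  4  4  4  4  5
 8  6  5  5  5  5  5  5
 7  7  6  6  6  6  6  6
 9  8  7  7  7  7  7  7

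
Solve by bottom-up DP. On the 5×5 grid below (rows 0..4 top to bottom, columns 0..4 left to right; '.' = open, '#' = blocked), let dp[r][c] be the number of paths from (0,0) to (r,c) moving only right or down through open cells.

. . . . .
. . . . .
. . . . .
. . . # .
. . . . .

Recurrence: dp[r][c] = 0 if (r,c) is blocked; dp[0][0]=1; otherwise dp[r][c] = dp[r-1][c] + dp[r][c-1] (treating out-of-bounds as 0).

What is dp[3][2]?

10

r\c   0   1   2   3   4
  0   1   1   1   1   1
  1   1   2   3   4   5
  2   1   3   6  10  15
  3   1   4  10   0  15
  4   1   5  15  15  30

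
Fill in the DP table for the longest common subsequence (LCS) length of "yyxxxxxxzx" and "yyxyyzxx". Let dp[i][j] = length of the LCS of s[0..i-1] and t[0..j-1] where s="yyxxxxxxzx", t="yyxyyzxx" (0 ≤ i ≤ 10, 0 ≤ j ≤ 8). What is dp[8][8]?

5

   ''  y  y  x  y  y  z  x  x
''  0  0  0  0  0  0  0  0  0
 y  0  1  1  1  1  1  1  1  1
 y  0  1  2  2  2  2  2  2  2
 x  0  1  2  3  3  3  3  3  3
 x  0  1  2  3  3  3  3  4  4
 x  0  1  2  3  3  3  3  4  5
 x  0  1  2  3  3  3  3  4  5
 x  0  1  2  3  3  3  3  4  5
 x  0  1  2  3  3  3  3  4  5
 z  0  1  2  3  3  3  4  4  5
 x  0  1  2  3  3  3  4  5  5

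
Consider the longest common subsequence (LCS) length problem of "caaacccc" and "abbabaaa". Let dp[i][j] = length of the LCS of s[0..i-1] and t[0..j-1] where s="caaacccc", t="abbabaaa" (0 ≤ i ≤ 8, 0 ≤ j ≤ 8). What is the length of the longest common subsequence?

3

   ''  a  b  b  a  b  a  a  a
''  0  0  0  0  0  0  0  0  0
 c  0  0  0  0  0  0  0  0  0
 a  0  1  1  1  1  1  1  1  1
 a  0  1  1  1  2  2  2  2  2
 a  0  1  1  1  2  2  3  3  3
 c  0  1  1  1  2  2  3  3  3
 c  0  1  1  1  2  2  3  3  3
 c  0  1  1  1  2  2  3  3  3
 c  0  1  1  1  2  2  3  3  3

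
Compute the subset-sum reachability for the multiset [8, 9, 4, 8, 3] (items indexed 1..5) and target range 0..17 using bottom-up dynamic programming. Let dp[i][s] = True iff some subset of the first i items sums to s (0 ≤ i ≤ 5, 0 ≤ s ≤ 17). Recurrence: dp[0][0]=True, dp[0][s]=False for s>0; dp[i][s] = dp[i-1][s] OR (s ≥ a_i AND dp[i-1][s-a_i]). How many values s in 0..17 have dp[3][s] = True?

7

i\s   0   1   2   3   4   5   6   7   8   9  10  11  12  13  14  15  16  17
  0   T   F   F   F   F   F   F   F   F   F   F   F   F   F   F   F   F   F
  1   T   F   F   F   F   F   F   F   T   F   F   F   F   F   F   F   F   F
  2   T   F   F   F   F   F   F   F   T   T   F   F   F   F   F   F   F   T
  3   T   F   F   F   T   F   F   F   T   T   F   F   T   T   F   F   F   T
  4   T   F   F   F   T   F   F   F   T   T   F   F   T   T   F   F   T   T
  5   T   F   F   T   T   F   F   T   T   T   F   T   T   T   F   T   T   T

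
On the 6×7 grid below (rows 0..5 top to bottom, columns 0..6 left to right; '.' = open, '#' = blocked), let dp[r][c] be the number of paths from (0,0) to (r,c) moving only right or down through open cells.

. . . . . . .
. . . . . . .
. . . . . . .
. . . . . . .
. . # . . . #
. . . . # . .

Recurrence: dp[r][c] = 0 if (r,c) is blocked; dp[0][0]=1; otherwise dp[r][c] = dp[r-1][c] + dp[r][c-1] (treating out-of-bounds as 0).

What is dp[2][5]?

21

r\c   0   1   2   3   4   5   6
  0   1   1   1   1   1   1   1
  1   1   2   3   4   5   6   7
  2   1   3   6  10  15  21  28
  3   1   4  10  20  35  56  84
  4   1   5   0  20  55 111   0
  5   1   6   6  26   0 111 111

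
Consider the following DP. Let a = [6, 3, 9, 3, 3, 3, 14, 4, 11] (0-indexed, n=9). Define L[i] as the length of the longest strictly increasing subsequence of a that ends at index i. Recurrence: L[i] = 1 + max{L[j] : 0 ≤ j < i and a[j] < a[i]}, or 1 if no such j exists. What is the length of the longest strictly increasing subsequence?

3

   i    0    1    2    3    4    5    6    7    8
a[i]    6    3    9    3    3    3   14    4   11
L[i]    1    1    2    1    1    1    3    2    3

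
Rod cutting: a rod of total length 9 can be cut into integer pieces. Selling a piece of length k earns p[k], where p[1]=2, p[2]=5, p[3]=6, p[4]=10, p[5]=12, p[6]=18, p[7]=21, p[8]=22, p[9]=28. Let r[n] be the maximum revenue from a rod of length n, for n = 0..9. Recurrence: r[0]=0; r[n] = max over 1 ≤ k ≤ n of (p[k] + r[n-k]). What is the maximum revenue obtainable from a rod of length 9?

28

   n    0    1    2    3    4    5    6    7    8    9
r[n]    0    2    5    7   10   12   18   21   23   28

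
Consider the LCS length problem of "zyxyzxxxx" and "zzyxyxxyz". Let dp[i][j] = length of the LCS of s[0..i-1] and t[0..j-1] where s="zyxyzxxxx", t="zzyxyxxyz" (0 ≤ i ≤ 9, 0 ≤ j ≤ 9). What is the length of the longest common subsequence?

   ''  z  z  y  x  y  x  x  y  z
''  0  0  0  0  0  0  0  0  0  0
 z  0  1  1  1  1  1  1  1  1  1
 y  0  1  1  2  2  2  2  2  2  2
 x  0  1  1  2  3  3  3  3  3  3
 y  0  1  1  2  3  4  4  4  4  4
 z  0  1  2  2  3  4  4  4  4  5
 x  0  1  2  2  3  4  5  5  5  5
 x  0  1  2  2  3  4  5  6  6  6
 x  0  1  2  2  3  4  5  6  6  6
 x  0  1  2  2  3  4  5  6  6  6

6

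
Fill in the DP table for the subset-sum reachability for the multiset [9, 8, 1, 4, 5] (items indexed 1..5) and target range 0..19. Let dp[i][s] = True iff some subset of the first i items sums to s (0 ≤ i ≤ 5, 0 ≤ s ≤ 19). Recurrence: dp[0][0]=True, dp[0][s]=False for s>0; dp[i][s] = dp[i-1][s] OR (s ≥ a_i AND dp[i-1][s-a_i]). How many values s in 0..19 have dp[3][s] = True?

7

i\s   0   1   2   3   4   5   6   7   8   9  10  11  12  13  14  15  16  17  18  19
  0   T   F   F   F   F   F   F   F   F   F   F   F   F   F   F   F   F   F   F   F
  1   T   F   F   F   F   F   F   F   F   T   F   F   F   F   F   F   F   F   F   F
  2   T   F   F   F   F   F   F   F   T   T   F   F   F   F   F   F   F   T   F   F
  3   T   T   F   F   F   F   F   F   T   T   T   F   F   F   F   F   F   T   T   F
  4   T   T   F   F   T   T   F   F   T   T   T   F   T   T   T   F   F   T   T   F
  5   T   T   F   F   T   T   T   F   T   T   T   F   T   T   T   T   F   T   T   T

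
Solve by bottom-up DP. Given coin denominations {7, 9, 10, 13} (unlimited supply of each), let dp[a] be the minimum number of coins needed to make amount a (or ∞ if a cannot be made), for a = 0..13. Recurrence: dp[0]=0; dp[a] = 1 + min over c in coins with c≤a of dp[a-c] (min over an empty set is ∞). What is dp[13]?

1

 a  0  1  2  3  4  5  6  7  8  9 10 11 12 13
dp  0  -  -  -  -  -  -  1  -  1  1  -  -  1
(- denotes ∞ / unreachable)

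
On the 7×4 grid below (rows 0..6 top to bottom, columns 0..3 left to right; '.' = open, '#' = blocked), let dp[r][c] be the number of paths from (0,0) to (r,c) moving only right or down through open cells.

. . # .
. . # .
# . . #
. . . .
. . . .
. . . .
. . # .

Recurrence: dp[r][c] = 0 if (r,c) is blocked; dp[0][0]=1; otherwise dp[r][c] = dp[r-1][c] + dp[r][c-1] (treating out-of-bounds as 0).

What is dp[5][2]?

8

r\c   0   1   2   3
  0   1   1   0   0
  1   1   2   0   0
  2   0   2   2   0
  3   0   2   4   4
  4   0   2   6  10
  5   0   2   8  18
  6   0   2   0  18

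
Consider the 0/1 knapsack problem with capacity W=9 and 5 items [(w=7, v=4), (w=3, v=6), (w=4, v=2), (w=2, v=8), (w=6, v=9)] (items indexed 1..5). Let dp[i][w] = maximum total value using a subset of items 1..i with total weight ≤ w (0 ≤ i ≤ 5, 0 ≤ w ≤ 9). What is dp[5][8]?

i\w   0   1   2   3   4   5   6   7   8   9
  0   0   0   0   0   0   0   0   0   0   0
  1   0   0   0   0   0   0   0   4   4   4
  2   0   0   0   6   6   6   6   6   6   6
  3   0   0   0   6   6   6   6   8   8   8
  4   0   0   8   8   8  14  14  14  14  16
  5   0   0   8   8   8  14  14  14  17  17

17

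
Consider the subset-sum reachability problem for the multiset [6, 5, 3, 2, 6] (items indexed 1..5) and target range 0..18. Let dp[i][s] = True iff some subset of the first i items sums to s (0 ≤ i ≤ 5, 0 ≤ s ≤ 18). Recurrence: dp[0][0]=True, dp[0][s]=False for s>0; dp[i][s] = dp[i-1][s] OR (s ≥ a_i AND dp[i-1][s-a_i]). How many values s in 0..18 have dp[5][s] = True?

i\s   0   1   2   3   4   5   6   7   8   9  10  11  12  13  14  15  16  17  18
  0   T   F   F   F   F   F   F   F   F   F   F   F   F   F   F   F   F   F   F
  1   T   F   F   F   F   F   T   F   F   F   F   F   F   F   F   F   F   F   F
  2   T   F   F   F   F   T   T   F   F   F   F   T   F   F   F   F   F   F   F
  3   T   F   F   T   F   T   T   F   T   T   F   T   F   F   T   F   F   F   F
  4   T   F   T   T   F   T   T   T   T   T   T   T   F   T   T   F   T   F   F
  5   T   F   T   T   F   T   T   T   T   T   T   T   T   T   T   T   T   T   F

16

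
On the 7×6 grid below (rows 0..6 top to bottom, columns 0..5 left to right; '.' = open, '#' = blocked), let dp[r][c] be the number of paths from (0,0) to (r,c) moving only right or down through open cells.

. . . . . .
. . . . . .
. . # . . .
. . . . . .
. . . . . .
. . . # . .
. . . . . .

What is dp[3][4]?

17

r\c   0   1   2   3   4   5
  0   1   1   1   1   1   1
  1   1   2   3   4   5   6
  2   1   3   0   4   9  15
  3   1   4   4   8  17  32
  4   1   5   9  17  34  66
  5   1   6  15   0  34 100
  6   1   7  22  22  56 156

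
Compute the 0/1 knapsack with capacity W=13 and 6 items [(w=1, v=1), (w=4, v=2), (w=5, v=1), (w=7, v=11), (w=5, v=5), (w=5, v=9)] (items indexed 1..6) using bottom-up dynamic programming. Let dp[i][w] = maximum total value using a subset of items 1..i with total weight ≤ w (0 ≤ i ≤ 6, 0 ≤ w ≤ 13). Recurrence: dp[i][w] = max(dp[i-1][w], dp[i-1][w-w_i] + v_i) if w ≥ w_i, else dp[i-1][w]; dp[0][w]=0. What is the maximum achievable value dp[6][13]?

i\w   0   1   2   3   4   5   6   7   8   9  10  11  12  13
  0   0   0   0   0   0   0   0   0   0   0   0   0   0   0
  1   0   1   1   1   1   1   1   1   1   1   1   1   1   1
  2   0   1   1   1   2   3   3   3   3   3   3   3   3   3
  3   0   1   1   1   2   3   3   3   3   3   4   4   4   4
  4   0   1   1   1   2   3   3  11  12  12  12  13  14  14
  5   0   1   1   1   2   5   6  11  12  12  12  13  16  17
  6   0   1   1   1   2   9  10  11  12  12  14  15  20  21

21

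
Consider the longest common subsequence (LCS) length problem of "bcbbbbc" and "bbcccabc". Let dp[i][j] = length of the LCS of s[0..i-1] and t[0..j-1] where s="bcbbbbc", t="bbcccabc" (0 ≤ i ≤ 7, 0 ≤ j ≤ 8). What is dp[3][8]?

   ''  b  b  c  c  c  a  b  c
''  0  0  0  0  0  0  0  0  0
 b  0  1  1  1  1  1  1  1  1
 c  0  1  1  2  2  2  2  2  2
 b  0  1  2  2  2  2  2  3  3
 b  0  1  2  2  2  2  2  3  3
 b  0  1  2  2  2  2  2  3  3
 b  0  1  2  2  2  2  2  3  3
 c  0  1  2  3  3  3  3  3  4

3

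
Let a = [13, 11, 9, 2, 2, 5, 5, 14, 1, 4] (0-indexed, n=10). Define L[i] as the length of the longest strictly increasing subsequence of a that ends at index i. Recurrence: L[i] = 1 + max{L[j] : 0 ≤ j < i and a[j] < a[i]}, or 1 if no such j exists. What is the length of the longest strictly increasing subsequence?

   i    0    1    2    3    4    5    6    7    8    9
a[i]   13   11    9    2    2    5    5   14    1    4
L[i]    1    1    1    1    1    2    2    3    1    2

3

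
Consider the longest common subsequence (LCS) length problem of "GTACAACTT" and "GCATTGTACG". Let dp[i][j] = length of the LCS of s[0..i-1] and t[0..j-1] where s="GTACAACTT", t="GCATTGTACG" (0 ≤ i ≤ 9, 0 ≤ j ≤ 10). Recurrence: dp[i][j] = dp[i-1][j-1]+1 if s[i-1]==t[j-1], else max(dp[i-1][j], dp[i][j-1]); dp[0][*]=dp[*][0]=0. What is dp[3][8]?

   ''  G  C  A  T  T  G  T  A  C  G
''  0  0  0  0  0  0  0  0  0  0  0
 G  0  1  1  1  1  1  1  1  1  1  1
 T  0  1  1  1  2  2  2  2  2  2  2
 A  0  1  1  2  2  2  2  2  3  3  3
 C  0  1  2  2  2  2  2  2  3  4  4
 A  0  1  2  3  3  3  3  3  3  4  4
 A  0  1  2  3  3  3  3  3  4  4  4
 C  0  1  2  3  3  3  3  3  4  5  5
 T  0  1  2  3  4  4  4  4  4  5  5
 T  0  1  2  3  4  5  5  5  5  5  5

3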